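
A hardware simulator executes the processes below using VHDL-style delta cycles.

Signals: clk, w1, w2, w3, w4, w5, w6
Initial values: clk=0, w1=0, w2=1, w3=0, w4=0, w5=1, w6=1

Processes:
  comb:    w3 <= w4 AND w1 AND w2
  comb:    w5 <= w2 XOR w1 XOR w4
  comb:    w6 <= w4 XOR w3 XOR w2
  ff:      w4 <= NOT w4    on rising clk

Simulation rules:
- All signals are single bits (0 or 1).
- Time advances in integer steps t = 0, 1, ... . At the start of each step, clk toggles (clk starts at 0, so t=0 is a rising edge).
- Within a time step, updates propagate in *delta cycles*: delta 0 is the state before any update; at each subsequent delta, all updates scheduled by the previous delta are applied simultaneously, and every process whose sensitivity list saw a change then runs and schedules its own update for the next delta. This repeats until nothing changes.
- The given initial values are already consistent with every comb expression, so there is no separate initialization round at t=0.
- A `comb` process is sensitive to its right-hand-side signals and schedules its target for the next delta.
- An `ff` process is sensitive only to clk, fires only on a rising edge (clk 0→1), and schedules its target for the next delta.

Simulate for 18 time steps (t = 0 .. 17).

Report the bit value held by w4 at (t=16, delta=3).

t=0 Δ0: w5=1 w2=1 clk=0 w1=0 w4=0 w6=1 w3=0
  Δ1: clk:0→1
  Δ2: w4:0→1
  Δ3: w5:1→0, w6:1→0
  (3Δ to stable)
t=1 Δ0: w5=0 w2=1 clk=1 w1=0 w4=1 w6=0 w3=0
  Δ1: clk:1→0
  (1Δ to stable)
t=2 Δ0: w5=0 w2=1 clk=0 w1=0 w4=1 w6=0 w3=0
  Δ1: clk:0→1
  Δ2: w4:1→0
  Δ3: w5:0→1, w6:0→1
  (3Δ to stable)
t=3 Δ0: w5=1 w2=1 clk=1 w1=0 w4=0 w6=1 w3=0
  Δ1: clk:1→0
  (1Δ to stable)
t=4 Δ0: w5=1 w2=1 clk=0 w1=0 w4=0 w6=1 w3=0
  Δ1: clk:0→1
  Δ2: w4:0→1
  Δ3: w5:1→0, w6:1→0
  (3Δ to stable)
t=5 Δ0: w5=0 w2=1 clk=1 w1=0 w4=1 w6=0 w3=0
  Δ1: clk:1→0
  (1Δ to stable)
t=6 Δ0: w5=0 w2=1 clk=0 w1=0 w4=1 w6=0 w3=0
  Δ1: clk:0→1
  Δ2: w4:1→0
  Δ3: w5:0→1, w6:0→1
  (3Δ to stable)
t=7 Δ0: w5=1 w2=1 clk=1 w1=0 w4=0 w6=1 w3=0
  Δ1: clk:1→0
  (1Δ to stable)
t=8 Δ0: w5=1 w2=1 clk=0 w1=0 w4=0 w6=1 w3=0
  Δ1: clk:0→1
  Δ2: w4:0→1
  Δ3: w5:1→0, w6:1→0
  (3Δ to stable)
t=9 Δ0: w5=0 w2=1 clk=1 w1=0 w4=1 w6=0 w3=0
  Δ1: clk:1→0
  (1Δ to stable)
t=10 Δ0: w5=0 w2=1 clk=0 w1=0 w4=1 w6=0 w3=0
  Δ1: clk:0→1
  Δ2: w4:1→0
  Δ3: w5:0→1, w6:0→1
  (3Δ to stable)
t=11 Δ0: w5=1 w2=1 clk=1 w1=0 w4=0 w6=1 w3=0
  Δ1: clk:1→0
  (1Δ to stable)
t=12 Δ0: w5=1 w2=1 clk=0 w1=0 w4=0 w6=1 w3=0
  Δ1: clk:0→1
  Δ2: w4:0→1
  Δ3: w5:1→0, w6:1→0
  (3Δ to stable)
t=13 Δ0: w5=0 w2=1 clk=1 w1=0 w4=1 w6=0 w3=0
  Δ1: clk:1→0
  (1Δ to stable)
t=14 Δ0: w5=0 w2=1 clk=0 w1=0 w4=1 w6=0 w3=0
  Δ1: clk:0→1
  Δ2: w4:1→0
  Δ3: w5:0→1, w6:0→1
  (3Δ to stable)
t=15 Δ0: w5=1 w2=1 clk=1 w1=0 w4=0 w6=1 w3=0
  Δ1: clk:1→0
  (1Δ to stable)
t=16 Δ0: w5=1 w2=1 clk=0 w1=0 w4=0 w6=1 w3=0
  Δ1: clk:0→1
  Δ2: w4:0→1
  Δ3: w5:1→0, w6:1→0
  (3Δ to stable)
t=17 Δ0: w5=0 w2=1 clk=1 w1=0 w4=1 w6=0 w3=0
  Δ1: clk:1→0
  (1Δ to stable)

1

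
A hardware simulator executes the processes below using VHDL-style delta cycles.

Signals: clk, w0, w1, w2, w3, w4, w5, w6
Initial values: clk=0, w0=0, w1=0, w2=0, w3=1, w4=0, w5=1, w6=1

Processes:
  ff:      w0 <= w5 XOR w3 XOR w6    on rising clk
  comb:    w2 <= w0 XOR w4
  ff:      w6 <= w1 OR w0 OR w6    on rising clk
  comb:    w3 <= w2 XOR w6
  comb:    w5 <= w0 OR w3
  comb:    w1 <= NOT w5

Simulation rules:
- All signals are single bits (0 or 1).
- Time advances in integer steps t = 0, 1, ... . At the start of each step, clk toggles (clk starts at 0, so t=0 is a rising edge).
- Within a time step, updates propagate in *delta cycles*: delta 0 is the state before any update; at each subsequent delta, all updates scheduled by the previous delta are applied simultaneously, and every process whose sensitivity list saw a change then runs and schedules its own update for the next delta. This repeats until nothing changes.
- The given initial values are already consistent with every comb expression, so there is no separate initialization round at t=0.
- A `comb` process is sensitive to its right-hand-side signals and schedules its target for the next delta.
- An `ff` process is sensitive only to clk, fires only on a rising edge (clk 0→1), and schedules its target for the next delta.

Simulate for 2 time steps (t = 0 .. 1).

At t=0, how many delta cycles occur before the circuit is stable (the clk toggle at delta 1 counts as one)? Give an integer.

t0.Δ0 w0=0 w3=1 w4=0 w1=0 clk=0 w2=0 w6=1 w5=1
t0.Δ1 w0=0 w3=1 w4=0 w1=0 clk=1 w2=0 w6=1 w5=1
t0.Δ2 w0=1 w3=1 w4=0 w1=0 clk=1 w2=0 w6=1 w5=1
t0.Δ3 w0=1 w3=1 w4=0 w1=0 clk=1 w2=1 w6=1 w5=1
t0.Δ4 w0=1 w3=0 w4=0 w1=0 clk=1 w2=1 w6=1 w5=1
t1.Δ0 w0=1 w3=0 w4=0 w1=0 clk=1 w2=1 w6=1 w5=1
t1.Δ1 w0=1 w3=0 w4=0 w1=0 clk=0 w2=1 w6=1 w5=1

4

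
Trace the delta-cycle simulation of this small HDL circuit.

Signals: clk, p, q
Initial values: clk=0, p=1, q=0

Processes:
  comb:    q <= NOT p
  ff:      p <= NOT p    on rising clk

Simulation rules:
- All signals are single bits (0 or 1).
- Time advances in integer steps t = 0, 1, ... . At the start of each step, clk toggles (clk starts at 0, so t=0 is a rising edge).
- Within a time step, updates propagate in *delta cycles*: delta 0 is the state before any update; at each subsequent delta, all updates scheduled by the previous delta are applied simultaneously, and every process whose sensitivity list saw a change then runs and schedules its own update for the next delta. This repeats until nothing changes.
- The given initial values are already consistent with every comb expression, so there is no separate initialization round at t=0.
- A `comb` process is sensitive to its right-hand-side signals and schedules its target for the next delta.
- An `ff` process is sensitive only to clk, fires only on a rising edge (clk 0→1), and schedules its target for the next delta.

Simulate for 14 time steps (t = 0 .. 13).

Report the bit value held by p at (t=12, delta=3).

t=0 Δ0: clk=0 p=1 q=0
  Δ1: clk:0→1
  Δ2: p:1→0
  Δ3: q:0→1
  (3Δ to stable)
t=1 Δ0: clk=1 p=0 q=1
  Δ1: clk:1→0
  (1Δ to stable)
t=2 Δ0: clk=0 p=0 q=1
  Δ1: clk:0→1
  Δ2: p:0→1
  Δ3: q:1→0
  (3Δ to stable)
t=3 Δ0: clk=1 p=1 q=0
  Δ1: clk:1→0
  (1Δ to stable)
t=4 Δ0: clk=0 p=1 q=0
  Δ1: clk:0→1
  Δ2: p:1→0
  Δ3: q:0→1
  (3Δ to stable)
t=5 Δ0: clk=1 p=0 q=1
  Δ1: clk:1→0
  (1Δ to stable)
t=6 Δ0: clk=0 p=0 q=1
  Δ1: clk:0→1
  Δ2: p:0→1
  Δ3: q:1→0
  (3Δ to stable)
t=7 Δ0: clk=1 p=1 q=0
  Δ1: clk:1→0
  (1Δ to stable)
t=8 Δ0: clk=0 p=1 q=0
  Δ1: clk:0→1
  Δ2: p:1→0
  Δ3: q:0→1
  (3Δ to stable)
t=9 Δ0: clk=1 p=0 q=1
  Δ1: clk:1→0
  (1Δ to stable)
t=10 Δ0: clk=0 p=0 q=1
  Δ1: clk:0→1
  Δ2: p:0→1
  Δ3: q:1→0
  (3Δ to stable)
t=11 Δ0: clk=1 p=1 q=0
  Δ1: clk:1→0
  (1Δ to stable)
t=12 Δ0: clk=0 p=1 q=0
  Δ1: clk:0→1
  Δ2: p:1→0
  Δ3: q:0→1
  (3Δ to stable)
t=13 Δ0: clk=1 p=0 q=1
  Δ1: clk:1→0
  (1Δ to stable)

0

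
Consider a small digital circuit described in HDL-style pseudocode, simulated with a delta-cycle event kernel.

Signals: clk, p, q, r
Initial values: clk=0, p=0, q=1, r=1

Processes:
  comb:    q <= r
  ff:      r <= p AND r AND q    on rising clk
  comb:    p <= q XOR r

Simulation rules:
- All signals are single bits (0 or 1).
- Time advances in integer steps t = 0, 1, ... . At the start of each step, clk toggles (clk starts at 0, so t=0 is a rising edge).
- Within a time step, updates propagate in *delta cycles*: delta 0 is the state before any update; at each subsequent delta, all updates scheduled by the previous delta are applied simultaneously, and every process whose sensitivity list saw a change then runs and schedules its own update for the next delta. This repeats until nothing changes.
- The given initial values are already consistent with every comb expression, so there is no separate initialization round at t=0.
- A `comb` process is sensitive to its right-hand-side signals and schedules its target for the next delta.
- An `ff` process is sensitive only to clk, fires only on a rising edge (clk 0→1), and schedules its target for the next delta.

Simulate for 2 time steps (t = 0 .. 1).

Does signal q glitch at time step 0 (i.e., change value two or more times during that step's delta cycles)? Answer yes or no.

t0.Δ0 p=0 q=1 r=1 clk=0
t0.Δ1 p=0 q=1 r=1 clk=1
t0.Δ2 p=0 q=1 r=0 clk=1
t0.Δ3 p=1 q=0 r=0 clk=1
t0.Δ4 p=0 q=0 r=0 clk=1
t1.Δ0 p=0 q=0 r=0 clk=1
t1.Δ1 p=0 q=0 r=0 clk=0

no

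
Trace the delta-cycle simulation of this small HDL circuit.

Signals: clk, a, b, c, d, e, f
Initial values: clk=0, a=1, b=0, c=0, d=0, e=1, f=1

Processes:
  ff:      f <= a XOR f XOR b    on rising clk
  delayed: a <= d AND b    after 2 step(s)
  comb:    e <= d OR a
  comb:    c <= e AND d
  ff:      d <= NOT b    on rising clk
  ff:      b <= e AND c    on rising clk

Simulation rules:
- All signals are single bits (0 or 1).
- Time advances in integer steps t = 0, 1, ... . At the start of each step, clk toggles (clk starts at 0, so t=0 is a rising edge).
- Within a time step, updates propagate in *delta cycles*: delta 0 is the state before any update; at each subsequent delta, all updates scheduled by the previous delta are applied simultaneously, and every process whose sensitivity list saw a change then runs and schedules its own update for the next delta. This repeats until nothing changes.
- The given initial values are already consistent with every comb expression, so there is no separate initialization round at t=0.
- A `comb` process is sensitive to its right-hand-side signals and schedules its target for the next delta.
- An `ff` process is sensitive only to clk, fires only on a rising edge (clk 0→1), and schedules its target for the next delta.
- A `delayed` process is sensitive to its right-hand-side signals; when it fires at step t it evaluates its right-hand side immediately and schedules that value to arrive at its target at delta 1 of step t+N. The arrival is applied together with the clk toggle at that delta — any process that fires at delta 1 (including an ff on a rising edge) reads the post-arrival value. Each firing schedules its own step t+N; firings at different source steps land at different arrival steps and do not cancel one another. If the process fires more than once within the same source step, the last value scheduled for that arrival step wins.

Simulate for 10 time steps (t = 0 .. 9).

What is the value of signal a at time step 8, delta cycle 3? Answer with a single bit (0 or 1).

0

[bits: e,d,b,a,f,c,clk]
t=0: Δ0=1001100 Δ1=1001101 Δ2=1101001 Δ3=1101011 | 3Δ
t=1: Δ0=1101011 Δ1=1101010 | 1Δ
t=2: Δ0=1101010 Δ1=1100011 Δ2=1110011 | 2Δ
t=3: Δ0=1110011 Δ1=1110010 | 1Δ
t=4: Δ0=1110010 Δ1=1111011 Δ2=1011011 Δ3=1011001 | 3Δ
t=5: Δ0=1011001 Δ1=1011000 | 1Δ
t=6: Δ0=1011000 Δ1=1010001 Δ2=0000101 | 2Δ
t=7: Δ0=0000101 Δ1=0000100 | 1Δ
t=8: Δ0=0000100 Δ1=0000101 Δ2=0100101 Δ3=1100101 Δ4=1100111 | 4Δ
t=9: Δ0=1100111 Δ1=1100110 | 1Δ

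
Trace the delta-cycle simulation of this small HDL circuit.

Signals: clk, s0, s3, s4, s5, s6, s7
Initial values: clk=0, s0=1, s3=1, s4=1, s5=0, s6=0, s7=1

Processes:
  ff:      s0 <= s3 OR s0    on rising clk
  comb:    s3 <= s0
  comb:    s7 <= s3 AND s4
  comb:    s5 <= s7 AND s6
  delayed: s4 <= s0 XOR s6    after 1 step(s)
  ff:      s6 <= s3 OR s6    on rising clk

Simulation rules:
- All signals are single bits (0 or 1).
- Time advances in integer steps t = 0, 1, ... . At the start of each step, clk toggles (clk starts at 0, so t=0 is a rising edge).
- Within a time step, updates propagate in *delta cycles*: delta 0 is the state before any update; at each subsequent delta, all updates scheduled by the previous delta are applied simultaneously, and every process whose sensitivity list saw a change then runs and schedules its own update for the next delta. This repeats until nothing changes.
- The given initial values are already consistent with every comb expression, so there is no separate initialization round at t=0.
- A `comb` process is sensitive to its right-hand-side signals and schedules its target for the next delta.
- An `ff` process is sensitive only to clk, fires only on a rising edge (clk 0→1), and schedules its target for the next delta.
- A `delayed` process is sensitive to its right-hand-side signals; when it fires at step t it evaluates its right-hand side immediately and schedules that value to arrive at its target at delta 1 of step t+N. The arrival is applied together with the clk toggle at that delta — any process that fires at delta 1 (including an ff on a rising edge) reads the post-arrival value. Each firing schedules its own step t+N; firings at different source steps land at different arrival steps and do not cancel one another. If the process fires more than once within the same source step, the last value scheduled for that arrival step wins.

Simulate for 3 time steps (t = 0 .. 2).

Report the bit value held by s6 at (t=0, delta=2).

t0.Δ0 s3=1 s0=1 s7=1 s6=0 clk=0 s4=1 s5=0
t0.Δ1 s3=1 s0=1 s7=1 s6=0 clk=1 s4=1 s5=0
t0.Δ2 s3=1 s0=1 s7=1 s6=1 clk=1 s4=1 s5=0
t0.Δ3 s3=1 s0=1 s7=1 s6=1 clk=1 s4=1 s5=1
t1.Δ0 s3=1 s0=1 s7=1 s6=1 clk=1 s4=1 s5=1
t1.Δ1 s3=1 s0=1 s7=1 s6=1 clk=0 s4=0 s5=1
t1.Δ2 s3=1 s0=1 s7=0 s6=1 clk=0 s4=0 s5=1
t1.Δ3 s3=1 s0=1 s7=0 s6=1 clk=0 s4=0 s5=0
t2.Δ0 s3=1 s0=1 s7=0 s6=1 clk=0 s4=0 s5=0
t2.Δ1 s3=1 s0=1 s7=0 s6=1 clk=1 s4=0 s5=0

1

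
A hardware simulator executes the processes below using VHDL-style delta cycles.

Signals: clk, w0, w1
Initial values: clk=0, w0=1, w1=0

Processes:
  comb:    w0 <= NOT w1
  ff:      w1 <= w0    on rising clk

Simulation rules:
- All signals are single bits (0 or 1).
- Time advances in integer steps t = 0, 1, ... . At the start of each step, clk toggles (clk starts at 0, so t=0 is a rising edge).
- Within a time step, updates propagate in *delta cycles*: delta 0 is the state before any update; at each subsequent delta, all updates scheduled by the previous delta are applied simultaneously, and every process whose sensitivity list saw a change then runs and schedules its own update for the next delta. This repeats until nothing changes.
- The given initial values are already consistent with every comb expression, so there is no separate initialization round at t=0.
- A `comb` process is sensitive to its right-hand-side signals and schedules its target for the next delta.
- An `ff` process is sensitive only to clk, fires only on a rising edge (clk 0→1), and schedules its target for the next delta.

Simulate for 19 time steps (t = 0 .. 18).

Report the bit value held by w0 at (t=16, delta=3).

[bits: w1,w0,clk]
t=0: Δ0=010 Δ1=011 Δ2=111 Δ3=101 | 3Δ
t=1: Δ0=101 Δ1=100 | 1Δ
t=2: Δ0=100 Δ1=101 Δ2=001 Δ3=011 | 3Δ
t=3: Δ0=011 Δ1=010 | 1Δ
t=4: Δ0=010 Δ1=011 Δ2=111 Δ3=101 | 3Δ
t=5: Δ0=101 Δ1=100 | 1Δ
t=6: Δ0=100 Δ1=101 Δ2=001 Δ3=011 | 3Δ
t=7: Δ0=011 Δ1=010 | 1Δ
t=8: Δ0=010 Δ1=011 Δ2=111 Δ3=101 | 3Δ
t=9: Δ0=101 Δ1=100 | 1Δ
t=10: Δ0=100 Δ1=101 Δ2=001 Δ3=011 | 3Δ
t=11: Δ0=011 Δ1=010 | 1Δ
t=12: Δ0=010 Δ1=011 Δ2=111 Δ3=101 | 3Δ
t=13: Δ0=101 Δ1=100 | 1Δ
t=14: Δ0=100 Δ1=101 Δ2=001 Δ3=011 | 3Δ
t=15: Δ0=011 Δ1=010 | 1Δ
t=16: Δ0=010 Δ1=011 Δ2=111 Δ3=101 | 3Δ
t=17: Δ0=101 Δ1=100 | 1Δ
t=18: Δ0=100 Δ1=101 Δ2=001 Δ3=011 | 3Δ

0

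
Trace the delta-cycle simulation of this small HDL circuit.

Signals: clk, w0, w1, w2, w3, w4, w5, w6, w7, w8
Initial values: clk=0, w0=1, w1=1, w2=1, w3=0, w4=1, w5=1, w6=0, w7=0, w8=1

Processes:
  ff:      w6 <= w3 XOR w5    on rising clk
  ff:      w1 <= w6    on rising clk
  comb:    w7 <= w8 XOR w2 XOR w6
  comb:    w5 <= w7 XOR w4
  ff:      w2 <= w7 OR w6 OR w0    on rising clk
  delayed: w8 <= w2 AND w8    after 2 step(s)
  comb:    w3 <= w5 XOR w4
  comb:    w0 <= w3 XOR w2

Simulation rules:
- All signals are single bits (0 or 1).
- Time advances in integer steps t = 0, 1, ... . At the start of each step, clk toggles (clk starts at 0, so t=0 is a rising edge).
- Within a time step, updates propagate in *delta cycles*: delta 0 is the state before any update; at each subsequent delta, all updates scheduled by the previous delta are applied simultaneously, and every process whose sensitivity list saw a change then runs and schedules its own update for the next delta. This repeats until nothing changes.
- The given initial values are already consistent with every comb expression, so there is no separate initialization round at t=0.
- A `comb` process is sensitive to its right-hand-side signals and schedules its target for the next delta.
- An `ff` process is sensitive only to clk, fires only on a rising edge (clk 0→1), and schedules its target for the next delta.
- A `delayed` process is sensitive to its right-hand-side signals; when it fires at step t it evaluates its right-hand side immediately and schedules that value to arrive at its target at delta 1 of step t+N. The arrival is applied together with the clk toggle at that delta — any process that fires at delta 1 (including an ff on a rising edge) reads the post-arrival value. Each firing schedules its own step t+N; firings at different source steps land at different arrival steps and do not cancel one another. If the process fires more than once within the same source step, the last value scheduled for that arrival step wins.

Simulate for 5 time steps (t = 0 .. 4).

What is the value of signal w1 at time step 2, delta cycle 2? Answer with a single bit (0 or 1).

1

t=0 Δ0: w1=1 w2=1 w6=0 w5=1 w4=1 clk=0 w7=0 w0=1 w8=1 w3=0
  Δ1: clk:0→1
  Δ2: w1:1→0, w6:0→1
  Δ3: w7:0→1
  Δ4: w5:1→0
  Δ5: w3:0→1
  Δ6: w0:1→0
  (6Δ to stable)
t=1 Δ0: w1=0 w2=1 w6=1 w5=0 w4=1 clk=1 w7=1 w0=0 w8=1 w3=1
  Δ1: clk:1→0
  (1Δ to stable)
t=2 Δ0: w1=0 w2=1 w6=1 w5=0 w4=1 clk=0 w7=1 w0=0 w8=1 w3=1
  Δ1: clk:0→1
  Δ2: w1:0→1
  (2Δ to stable)
t=3 Δ0: w1=1 w2=1 w6=1 w5=0 w4=1 clk=1 w7=1 w0=0 w8=1 w3=1
  Δ1: clk:1→0
  (1Δ to stable)
t=4 Δ0: w1=1 w2=1 w6=1 w5=0 w4=1 clk=0 w7=1 w0=0 w8=1 w3=1
  Δ1: clk:0→1
  (1Δ to stable)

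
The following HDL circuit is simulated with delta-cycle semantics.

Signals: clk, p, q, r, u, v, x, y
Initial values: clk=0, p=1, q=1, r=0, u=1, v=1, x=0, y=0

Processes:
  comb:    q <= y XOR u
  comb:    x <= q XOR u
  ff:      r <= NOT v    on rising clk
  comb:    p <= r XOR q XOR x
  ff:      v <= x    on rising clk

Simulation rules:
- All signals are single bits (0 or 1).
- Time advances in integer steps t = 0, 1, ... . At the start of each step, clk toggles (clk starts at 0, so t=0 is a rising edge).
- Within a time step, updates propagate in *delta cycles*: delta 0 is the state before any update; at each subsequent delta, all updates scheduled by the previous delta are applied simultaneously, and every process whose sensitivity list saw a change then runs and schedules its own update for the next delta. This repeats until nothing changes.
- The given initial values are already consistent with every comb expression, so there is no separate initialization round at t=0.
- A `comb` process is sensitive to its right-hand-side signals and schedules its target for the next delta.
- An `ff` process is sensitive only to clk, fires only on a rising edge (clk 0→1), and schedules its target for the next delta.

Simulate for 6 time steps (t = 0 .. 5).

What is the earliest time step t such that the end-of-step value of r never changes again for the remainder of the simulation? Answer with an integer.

[bits: p,q,r,v,clk,y,u,x]
t=0: Δ0=11010010 Δ1=11011010 Δ2=11001010 | 2Δ
t=1: Δ0=11001010 Δ1=11000010 | 1Δ
t=2: Δ0=11000010 Δ1=11001010 Δ2=11101010 Δ3=01101010 | 3Δ
t=3: Δ0=01101010 Δ1=01100010 | 1Δ
t=4: Δ0=01100010 Δ1=01101010 | 1Δ
t=5: Δ0=01101010 Δ1=01100010 | 1Δ

2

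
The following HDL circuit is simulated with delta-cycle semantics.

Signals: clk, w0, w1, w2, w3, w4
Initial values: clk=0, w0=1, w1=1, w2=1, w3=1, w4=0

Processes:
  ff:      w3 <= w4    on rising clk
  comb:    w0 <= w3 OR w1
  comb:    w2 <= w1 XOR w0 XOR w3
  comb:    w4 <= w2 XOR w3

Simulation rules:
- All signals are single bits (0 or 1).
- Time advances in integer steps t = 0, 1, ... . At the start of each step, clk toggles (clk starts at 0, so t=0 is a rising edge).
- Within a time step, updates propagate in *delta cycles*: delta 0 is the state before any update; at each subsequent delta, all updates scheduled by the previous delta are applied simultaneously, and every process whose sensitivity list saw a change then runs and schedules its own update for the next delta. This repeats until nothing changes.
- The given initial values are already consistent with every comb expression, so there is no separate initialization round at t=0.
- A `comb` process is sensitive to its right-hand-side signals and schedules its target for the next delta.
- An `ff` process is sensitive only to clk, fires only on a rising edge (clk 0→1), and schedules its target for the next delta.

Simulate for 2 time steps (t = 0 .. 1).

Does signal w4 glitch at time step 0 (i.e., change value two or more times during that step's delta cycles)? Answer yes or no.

yes

t0.Δ0 w3=1 clk=0 w0=1 w1=1 w2=1 w4=0
t0.Δ1 w3=1 clk=1 w0=1 w1=1 w2=1 w4=0
t0.Δ2 w3=0 clk=1 w0=1 w1=1 w2=1 w4=0
t0.Δ3 w3=0 clk=1 w0=1 w1=1 w2=0 w4=1
t0.Δ4 w3=0 clk=1 w0=1 w1=1 w2=0 w4=0
t1.Δ0 w3=0 clk=1 w0=1 w1=1 w2=0 w4=0
t1.Δ1 w3=0 clk=0 w0=1 w1=1 w2=0 w4=0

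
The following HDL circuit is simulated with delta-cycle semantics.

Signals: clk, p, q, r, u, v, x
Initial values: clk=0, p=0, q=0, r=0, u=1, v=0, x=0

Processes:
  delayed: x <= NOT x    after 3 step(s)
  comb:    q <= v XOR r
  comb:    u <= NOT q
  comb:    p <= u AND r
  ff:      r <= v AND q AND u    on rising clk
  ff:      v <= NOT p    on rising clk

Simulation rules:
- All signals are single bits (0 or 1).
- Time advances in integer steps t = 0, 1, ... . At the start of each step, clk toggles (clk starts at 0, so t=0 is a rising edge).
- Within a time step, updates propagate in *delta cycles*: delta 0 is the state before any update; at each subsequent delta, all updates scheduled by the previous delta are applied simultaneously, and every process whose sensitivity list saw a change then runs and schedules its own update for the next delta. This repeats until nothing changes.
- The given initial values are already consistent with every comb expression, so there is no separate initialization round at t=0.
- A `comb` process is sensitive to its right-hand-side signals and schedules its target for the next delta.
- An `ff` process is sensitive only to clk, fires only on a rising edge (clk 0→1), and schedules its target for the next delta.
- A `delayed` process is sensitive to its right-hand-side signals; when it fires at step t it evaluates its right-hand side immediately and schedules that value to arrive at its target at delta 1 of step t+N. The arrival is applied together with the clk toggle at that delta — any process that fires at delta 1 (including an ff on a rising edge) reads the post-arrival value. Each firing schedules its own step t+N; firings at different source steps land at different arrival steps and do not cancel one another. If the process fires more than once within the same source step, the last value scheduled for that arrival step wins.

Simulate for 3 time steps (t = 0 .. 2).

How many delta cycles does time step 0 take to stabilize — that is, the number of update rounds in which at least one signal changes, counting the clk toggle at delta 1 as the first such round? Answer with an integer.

t=0 Δ0: r=0 p=0 u=1 q=0 x=0 v=0 clk=0
  Δ1: clk:0→1
  Δ2: v:0→1
  Δ3: q:0→1
  Δ4: u:1→0
  (4Δ to stable)
t=1 Δ0: r=0 p=0 u=0 q=1 x=0 v=1 clk=1
  Δ1: clk:1→0
  (1Δ to stable)
t=2 Δ0: r=0 p=0 u=0 q=1 x=0 v=1 clk=0
  Δ1: clk:0→1
  (1Δ to stable)

4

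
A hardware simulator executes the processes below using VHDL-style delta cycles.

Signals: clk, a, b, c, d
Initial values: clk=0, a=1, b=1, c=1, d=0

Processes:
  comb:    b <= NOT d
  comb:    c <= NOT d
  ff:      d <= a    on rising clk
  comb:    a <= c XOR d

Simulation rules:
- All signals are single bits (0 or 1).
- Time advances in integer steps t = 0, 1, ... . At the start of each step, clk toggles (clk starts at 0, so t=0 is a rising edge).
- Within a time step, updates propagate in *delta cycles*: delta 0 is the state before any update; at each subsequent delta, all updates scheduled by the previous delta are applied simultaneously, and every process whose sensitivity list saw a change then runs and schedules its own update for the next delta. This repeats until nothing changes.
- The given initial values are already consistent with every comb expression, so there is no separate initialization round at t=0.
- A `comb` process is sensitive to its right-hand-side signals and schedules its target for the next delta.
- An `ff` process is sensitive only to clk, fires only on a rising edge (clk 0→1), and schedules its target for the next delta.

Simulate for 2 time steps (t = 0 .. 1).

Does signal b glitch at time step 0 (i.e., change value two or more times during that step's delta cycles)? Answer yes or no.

no

[bits: b,clk,a,c,d]
t=0: Δ0=10110 Δ1=11110 Δ2=11111 Δ3=01001 Δ4=01101 | 4Δ
t=1: Δ0=01101 Δ1=00101 | 1Δ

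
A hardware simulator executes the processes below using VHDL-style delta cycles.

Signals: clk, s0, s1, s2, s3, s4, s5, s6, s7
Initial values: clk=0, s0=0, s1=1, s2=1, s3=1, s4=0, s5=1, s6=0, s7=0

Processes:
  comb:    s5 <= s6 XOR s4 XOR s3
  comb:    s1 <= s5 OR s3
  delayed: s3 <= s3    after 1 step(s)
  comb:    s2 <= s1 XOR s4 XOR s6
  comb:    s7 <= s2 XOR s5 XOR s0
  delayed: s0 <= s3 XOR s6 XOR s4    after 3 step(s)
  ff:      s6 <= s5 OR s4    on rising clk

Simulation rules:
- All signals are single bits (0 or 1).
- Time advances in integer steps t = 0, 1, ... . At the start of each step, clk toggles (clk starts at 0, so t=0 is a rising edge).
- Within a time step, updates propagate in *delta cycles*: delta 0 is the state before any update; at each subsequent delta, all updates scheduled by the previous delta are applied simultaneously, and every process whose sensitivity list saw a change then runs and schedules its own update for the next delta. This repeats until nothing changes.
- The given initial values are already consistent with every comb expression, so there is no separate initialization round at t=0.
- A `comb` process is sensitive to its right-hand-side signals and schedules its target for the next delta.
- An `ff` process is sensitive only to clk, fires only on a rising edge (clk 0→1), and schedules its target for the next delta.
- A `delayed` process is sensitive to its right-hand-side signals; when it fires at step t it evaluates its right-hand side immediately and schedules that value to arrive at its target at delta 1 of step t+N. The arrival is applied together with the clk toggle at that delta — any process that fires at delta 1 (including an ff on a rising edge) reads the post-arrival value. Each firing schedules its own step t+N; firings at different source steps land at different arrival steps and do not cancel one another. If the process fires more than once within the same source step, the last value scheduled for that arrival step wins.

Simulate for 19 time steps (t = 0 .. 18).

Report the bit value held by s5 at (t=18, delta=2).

t0.Δ0 s5=1 s1=1 s4=0 s6=0 s7=0 s2=1 clk=0 s0=0 s3=1
t0.Δ1 s5=1 s1=1 s4=0 s6=0 s7=0 s2=1 clk=1 s0=0 s3=1
t0.Δ2 s5=1 s1=1 s4=0 s6=1 s7=0 s2=1 clk=1 s0=0 s3=1
t0.Δ3 s5=0 s1=1 s4=0 s6=1 s7=0 s2=0 clk=1 s0=0 s3=1
t1.Δ0 s5=0 s1=1 s4=0 s6=1 s7=0 s2=0 clk=1 s0=0 s3=1
t1.Δ1 s5=0 s1=1 s4=0 s6=1 s7=0 s2=0 clk=0 s0=0 s3=1
t2.Δ0 s5=0 s1=1 s4=0 s6=1 s7=0 s2=0 clk=0 s0=0 s3=1
t2.Δ1 s5=0 s1=1 s4=0 s6=1 s7=0 s2=0 clk=1 s0=0 s3=1
t2.Δ2 s5=0 s1=1 s4=0 s6=0 s7=0 s2=0 clk=1 s0=0 s3=1
t2.Δ3 s5=1 s1=1 s4=0 s6=0 s7=0 s2=1 clk=1 s0=0 s3=1
t3.Δ0 s5=1 s1=1 s4=0 s6=0 s7=0 s2=1 clk=1 s0=0 s3=1
t3.Δ1 s5=1 s1=1 s4=0 s6=0 s7=0 s2=1 clk=0 s0=0 s3=1
t4.Δ0 s5=1 s1=1 s4=0 s6=0 s7=0 s2=1 clk=0 s0=0 s3=1
t4.Δ1 s5=1 s1=1 s4=0 s6=0 s7=0 s2=1 clk=1 s0=0 s3=1
t4.Δ2 s5=1 s1=1 s4=0 s6=1 s7=0 s2=1 clk=1 s0=0 s3=1
t4.Δ3 s5=0 s1=1 s4=0 s6=1 s7=0 s2=0 clk=1 s0=0 s3=1
t5.Δ0 s5=0 s1=1 s4=0 s6=1 s7=0 s2=0 clk=1 s0=0 s3=1
t5.Δ1 s5=0 s1=1 s4=0 s6=1 s7=0 s2=0 clk=0 s0=1 s3=1
t5.Δ2 s5=0 s1=1 s4=0 s6=1 s7=1 s2=0 clk=0 s0=1 s3=1
t6.Δ0 s5=0 s1=1 s4=0 s6=1 s7=1 s2=0 clk=0 s0=1 s3=1
t6.Δ1 s5=0 s1=1 s4=0 s6=1 s7=1 s2=0 clk=1 s0=1 s3=1
t6.Δ2 s5=0 s1=1 s4=0 s6=0 s7=1 s2=0 clk=1 s0=1 s3=1
t6.Δ3 s5=1 s1=1 s4=0 s6=0 s7=1 s2=1 clk=1 s0=1 s3=1
t7.Δ0 s5=1 s1=1 s4=0 s6=0 s7=1 s2=1 clk=1 s0=1 s3=1
t7.Δ1 s5=1 s1=1 s4=0 s6=0 s7=1 s2=1 clk=0 s0=0 s3=1
t7.Δ2 s5=1 s1=1 s4=0 s6=0 s7=0 s2=1 clk=0 s0=0 s3=1
t8.Δ0 s5=1 s1=1 s4=0 s6=0 s7=0 s2=1 clk=0 s0=0 s3=1
t8.Δ1 s5=1 s1=1 s4=0 s6=0 s7=0 s2=1 clk=1 s0=0 s3=1
t8.Δ2 s5=1 s1=1 s4=0 s6=1 s7=0 s2=1 clk=1 s0=0 s3=1
t8.Δ3 s5=0 s1=1 s4=0 s6=1 s7=0 s2=0 clk=1 s0=0 s3=1
t9.Δ0 s5=0 s1=1 s4=0 s6=1 s7=0 s2=0 clk=1 s0=0 s3=1
t9.Δ1 s5=0 s1=1 s4=0 s6=1 s7=0 s2=0 clk=0 s0=1 s3=1
t9.Δ2 s5=0 s1=1 s4=0 s6=1 s7=1 s2=0 clk=0 s0=1 s3=1
t10.Δ0 s5=0 s1=1 s4=0 s6=1 s7=1 s2=0 clk=0 s0=1 s3=1
t10.Δ1 s5=0 s1=1 s4=0 s6=1 s7=1 s2=0 clk=1 s0=1 s3=1
t10.Δ2 s5=0 s1=1 s4=0 s6=0 s7=1 s2=0 clk=1 s0=1 s3=1
t10.Δ3 s5=1 s1=1 s4=0 s6=0 s7=1 s2=1 clk=1 s0=1 s3=1
t11.Δ0 s5=1 s1=1 s4=0 s6=0 s7=1 s2=1 clk=1 s0=1 s3=1
t11.Δ1 s5=1 s1=1 s4=0 s6=0 s7=1 s2=1 clk=0 s0=0 s3=1
t11.Δ2 s5=1 s1=1 s4=0 s6=0 s7=0 s2=1 clk=0 s0=0 s3=1
t12.Δ0 s5=1 s1=1 s4=0 s6=0 s7=0 s2=1 clk=0 s0=0 s3=1
t12.Δ1 s5=1 s1=1 s4=0 s6=0 s7=0 s2=1 clk=1 s0=0 s3=1
t12.Δ2 s5=1 s1=1 s4=0 s6=1 s7=0 s2=1 clk=1 s0=0 s3=1
t12.Δ3 s5=0 s1=1 s4=0 s6=1 s7=0 s2=0 clk=1 s0=0 s3=1
t13.Δ0 s5=0 s1=1 s4=0 s6=1 s7=0 s2=0 clk=1 s0=0 s3=1
t13.Δ1 s5=0 s1=1 s4=0 s6=1 s7=0 s2=0 clk=0 s0=1 s3=1
t13.Δ2 s5=0 s1=1 s4=0 s6=1 s7=1 s2=0 clk=0 s0=1 s3=1
t14.Δ0 s5=0 s1=1 s4=0 s6=1 s7=1 s2=0 clk=0 s0=1 s3=1
t14.Δ1 s5=0 s1=1 s4=0 s6=1 s7=1 s2=0 clk=1 s0=1 s3=1
t14.Δ2 s5=0 s1=1 s4=0 s6=0 s7=1 s2=0 clk=1 s0=1 s3=1
t14.Δ3 s5=1 s1=1 s4=0 s6=0 s7=1 s2=1 clk=1 s0=1 s3=1
t15.Δ0 s5=1 s1=1 s4=0 s6=0 s7=1 s2=1 clk=1 s0=1 s3=1
t15.Δ1 s5=1 s1=1 s4=0 s6=0 s7=1 s2=1 clk=0 s0=0 s3=1
t15.Δ2 s5=1 s1=1 s4=0 s6=0 s7=0 s2=1 clk=0 s0=0 s3=1
t16.Δ0 s5=1 s1=1 s4=0 s6=0 s7=0 s2=1 clk=0 s0=0 s3=1
t16.Δ1 s5=1 s1=1 s4=0 s6=0 s7=0 s2=1 clk=1 s0=0 s3=1
t16.Δ2 s5=1 s1=1 s4=0 s6=1 s7=0 s2=1 clk=1 s0=0 s3=1
t16.Δ3 s5=0 s1=1 s4=0 s6=1 s7=0 s2=0 clk=1 s0=0 s3=1
t17.Δ0 s5=0 s1=1 s4=0 s6=1 s7=0 s2=0 clk=1 s0=0 s3=1
t17.Δ1 s5=0 s1=1 s4=0 s6=1 s7=0 s2=0 clk=0 s0=1 s3=1
t17.Δ2 s5=0 s1=1 s4=0 s6=1 s7=1 s2=0 clk=0 s0=1 s3=1
t18.Δ0 s5=0 s1=1 s4=0 s6=1 s7=1 s2=0 clk=0 s0=1 s3=1
t18.Δ1 s5=0 s1=1 s4=0 s6=1 s7=1 s2=0 clk=1 s0=1 s3=1
t18.Δ2 s5=0 s1=1 s4=0 s6=0 s7=1 s2=0 clk=1 s0=1 s3=1
t18.Δ3 s5=1 s1=1 s4=0 s6=0 s7=1 s2=1 clk=1 s0=1 s3=1

0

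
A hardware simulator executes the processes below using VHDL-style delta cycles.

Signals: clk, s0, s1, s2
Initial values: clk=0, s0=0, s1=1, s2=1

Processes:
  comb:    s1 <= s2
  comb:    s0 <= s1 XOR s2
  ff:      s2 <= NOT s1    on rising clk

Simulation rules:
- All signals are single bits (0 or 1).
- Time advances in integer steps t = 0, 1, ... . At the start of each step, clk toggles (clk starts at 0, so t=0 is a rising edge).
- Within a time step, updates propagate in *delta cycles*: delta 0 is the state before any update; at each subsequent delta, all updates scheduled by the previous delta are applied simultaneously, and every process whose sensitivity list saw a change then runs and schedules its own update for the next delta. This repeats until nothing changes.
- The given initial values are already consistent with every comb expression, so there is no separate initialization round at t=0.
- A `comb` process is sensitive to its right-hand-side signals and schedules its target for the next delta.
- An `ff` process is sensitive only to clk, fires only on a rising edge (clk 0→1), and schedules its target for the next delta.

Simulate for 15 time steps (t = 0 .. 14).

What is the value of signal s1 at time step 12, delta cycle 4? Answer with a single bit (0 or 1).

0

[bits: s0,s2,clk,s1]
t=0: Δ0=0101 Δ1=0111 Δ2=0011 Δ3=1010 Δ4=0010 | 4Δ
t=1: Δ0=0010 Δ1=0000 | 1Δ
t=2: Δ0=0000 Δ1=0010 Δ2=0110 Δ3=1111 Δ4=0111 | 4Δ
t=3: Δ0=0111 Δ1=0101 | 1Δ
t=4: Δ0=0101 Δ1=0111 Δ2=0011 Δ3=1010 Δ4=0010 | 4Δ
t=5: Δ0=0010 Δ1=0000 | 1Δ
t=6: Δ0=0000 Δ1=0010 Δ2=0110 Δ3=1111 Δ4=0111 | 4Δ
t=7: Δ0=0111 Δ1=0101 | 1Δ
t=8: Δ0=0101 Δ1=0111 Δ2=0011 Δ3=1010 Δ4=0010 | 4Δ
t=9: Δ0=0010 Δ1=0000 | 1Δ
t=10: Δ0=0000 Δ1=0010 Δ2=0110 Δ3=1111 Δ4=0111 | 4Δ
t=11: Δ0=0111 Δ1=0101 | 1Δ
t=12: Δ0=0101 Δ1=0111 Δ2=0011 Δ3=1010 Δ4=0010 | 4Δ
t=13: Δ0=0010 Δ1=0000 | 1Δ
t=14: Δ0=0000 Δ1=0010 Δ2=0110 Δ3=1111 Δ4=0111 | 4Δ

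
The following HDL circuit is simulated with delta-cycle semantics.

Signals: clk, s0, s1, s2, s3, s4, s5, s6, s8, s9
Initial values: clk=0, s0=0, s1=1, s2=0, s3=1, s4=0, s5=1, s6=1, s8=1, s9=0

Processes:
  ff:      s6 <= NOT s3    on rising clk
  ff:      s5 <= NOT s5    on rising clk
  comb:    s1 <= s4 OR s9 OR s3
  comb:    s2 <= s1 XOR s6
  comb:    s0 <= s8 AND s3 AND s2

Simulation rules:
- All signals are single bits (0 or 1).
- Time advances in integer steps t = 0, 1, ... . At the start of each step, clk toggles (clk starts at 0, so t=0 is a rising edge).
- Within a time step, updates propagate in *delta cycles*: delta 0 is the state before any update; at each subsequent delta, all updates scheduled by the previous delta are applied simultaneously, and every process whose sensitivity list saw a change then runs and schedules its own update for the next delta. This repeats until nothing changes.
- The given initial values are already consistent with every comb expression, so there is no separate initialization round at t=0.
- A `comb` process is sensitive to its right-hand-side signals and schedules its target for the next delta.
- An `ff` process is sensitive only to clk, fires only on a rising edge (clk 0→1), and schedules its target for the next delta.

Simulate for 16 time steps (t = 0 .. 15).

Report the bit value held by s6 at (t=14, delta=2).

0

t=0 Δ0: s9=0 s3=1 s5=1 s6=1 s2=0 s1=1 s0=0 s8=1 s4=0 clk=0
  Δ1: clk:0→1
  Δ2: s5:1→0, s6:1→0
  Δ3: s2:0→1
  Δ4: s0:0→1
  (4Δ to stable)
t=1 Δ0: s9=0 s3=1 s5=0 s6=0 s2=1 s1=1 s0=1 s8=1 s4=0 clk=1
  Δ1: clk:1→0
  (1Δ to stable)
t=2 Δ0: s9=0 s3=1 s5=0 s6=0 s2=1 s1=1 s0=1 s8=1 s4=0 clk=0
  Δ1: clk:0→1
  Δ2: s5:0→1
  (2Δ to stable)
t=3 Δ0: s9=0 s3=1 s5=1 s6=0 s2=1 s1=1 s0=1 s8=1 s4=0 clk=1
  Δ1: clk:1→0
  (1Δ to stable)
t=4 Δ0: s9=0 s3=1 s5=1 s6=0 s2=1 s1=1 s0=1 s8=1 s4=0 clk=0
  Δ1: clk:0→1
  Δ2: s5:1→0
  (2Δ to stable)
t=5 Δ0: s9=0 s3=1 s5=0 s6=0 s2=1 s1=1 s0=1 s8=1 s4=0 clk=1
  Δ1: clk:1→0
  (1Δ to stable)
t=6 Δ0: s9=0 s3=1 s5=0 s6=0 s2=1 s1=1 s0=1 s8=1 s4=0 clk=0
  Δ1: clk:0→1
  Δ2: s5:0→1
  (2Δ to stable)
t=7 Δ0: s9=0 s3=1 s5=1 s6=0 s2=1 s1=1 s0=1 s8=1 s4=0 clk=1
  Δ1: clk:1→0
  (1Δ to stable)
t=8 Δ0: s9=0 s3=1 s5=1 s6=0 s2=1 s1=1 s0=1 s8=1 s4=0 clk=0
  Δ1: clk:0→1
  Δ2: s5:1→0
  (2Δ to stable)
t=9 Δ0: s9=0 s3=1 s5=0 s6=0 s2=1 s1=1 s0=1 s8=1 s4=0 clk=1
  Δ1: clk:1→0
  (1Δ to stable)
t=10 Δ0: s9=0 s3=1 s5=0 s6=0 s2=1 s1=1 s0=1 s8=1 s4=0 clk=0
  Δ1: clk:0→1
  Δ2: s5:0→1
  (2Δ to stable)
t=11 Δ0: s9=0 s3=1 s5=1 s6=0 s2=1 s1=1 s0=1 s8=1 s4=0 clk=1
  Δ1: clk:1→0
  (1Δ to stable)
t=12 Δ0: s9=0 s3=1 s5=1 s6=0 s2=1 s1=1 s0=1 s8=1 s4=0 clk=0
  Δ1: clk:0→1
  Δ2: s5:1→0
  (2Δ to stable)
t=13 Δ0: s9=0 s3=1 s5=0 s6=0 s2=1 s1=1 s0=1 s8=1 s4=0 clk=1
  Δ1: clk:1→0
  (1Δ to stable)
t=14 Δ0: s9=0 s3=1 s5=0 s6=0 s2=1 s1=1 s0=1 s8=1 s4=0 clk=0
  Δ1: clk:0→1
  Δ2: s5:0→1
  (2Δ to stable)
t=15 Δ0: s9=0 s3=1 s5=1 s6=0 s2=1 s1=1 s0=1 s8=1 s4=0 clk=1
  Δ1: clk:1→0
  (1Δ to stable)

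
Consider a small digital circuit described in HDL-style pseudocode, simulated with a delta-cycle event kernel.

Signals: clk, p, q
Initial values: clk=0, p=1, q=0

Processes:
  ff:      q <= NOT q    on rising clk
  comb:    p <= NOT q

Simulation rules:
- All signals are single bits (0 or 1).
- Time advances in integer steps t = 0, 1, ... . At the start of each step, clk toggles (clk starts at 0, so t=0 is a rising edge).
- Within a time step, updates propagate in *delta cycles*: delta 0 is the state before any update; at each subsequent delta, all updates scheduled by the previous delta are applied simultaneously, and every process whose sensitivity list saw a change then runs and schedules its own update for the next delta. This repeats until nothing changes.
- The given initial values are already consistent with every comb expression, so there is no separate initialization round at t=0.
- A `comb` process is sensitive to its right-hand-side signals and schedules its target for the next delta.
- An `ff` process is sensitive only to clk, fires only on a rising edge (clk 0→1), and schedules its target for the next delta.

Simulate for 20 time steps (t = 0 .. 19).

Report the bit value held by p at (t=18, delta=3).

t0.Δ0 q=0 clk=0 p=1
t0.Δ1 q=0 clk=1 p=1
t0.Δ2 q=1 clk=1 p=1
t0.Δ3 q=1 clk=1 p=0
t1.Δ0 q=1 clk=1 p=0
t1.Δ1 q=1 clk=0 p=0
t2.Δ0 q=1 clk=0 p=0
t2.Δ1 q=1 clk=1 p=0
t2.Δ2 q=0 clk=1 p=0
t2.Δ3 q=0 clk=1 p=1
t3.Δ0 q=0 clk=1 p=1
t3.Δ1 q=0 clk=0 p=1
t4.Δ0 q=0 clk=0 p=1
t4.Δ1 q=0 clk=1 p=1
t4.Δ2 q=1 clk=1 p=1
t4.Δ3 q=1 clk=1 p=0
t5.Δ0 q=1 clk=1 p=0
t5.Δ1 q=1 clk=0 p=0
t6.Δ0 q=1 clk=0 p=0
t6.Δ1 q=1 clk=1 p=0
t6.Δ2 q=0 clk=1 p=0
t6.Δ3 q=0 clk=1 p=1
t7.Δ0 q=0 clk=1 p=1
t7.Δ1 q=0 clk=0 p=1
t8.Δ0 q=0 clk=0 p=1
t8.Δ1 q=0 clk=1 p=1
t8.Δ2 q=1 clk=1 p=1
t8.Δ3 q=1 clk=1 p=0
t9.Δ0 q=1 clk=1 p=0
t9.Δ1 q=1 clk=0 p=0
t10.Δ0 q=1 clk=0 p=0
t10.Δ1 q=1 clk=1 p=0
t10.Δ2 q=0 clk=1 p=0
t10.Δ3 q=0 clk=1 p=1
t11.Δ0 q=0 clk=1 p=1
t11.Δ1 q=0 clk=0 p=1
t12.Δ0 q=0 clk=0 p=1
t12.Δ1 q=0 clk=1 p=1
t12.Δ2 q=1 clk=1 p=1
t12.Δ3 q=1 clk=1 p=0
t13.Δ0 q=1 clk=1 p=0
t13.Δ1 q=1 clk=0 p=0
t14.Δ0 q=1 clk=0 p=0
t14.Δ1 q=1 clk=1 p=0
t14.Δ2 q=0 clk=1 p=0
t14.Δ3 q=0 clk=1 p=1
t15.Δ0 q=0 clk=1 p=1
t15.Δ1 q=0 clk=0 p=1
t16.Δ0 q=0 clk=0 p=1
t16.Δ1 q=0 clk=1 p=1
t16.Δ2 q=1 clk=1 p=1
t16.Δ3 q=1 clk=1 p=0
t17.Δ0 q=1 clk=1 p=0
t17.Δ1 q=1 clk=0 p=0
t18.Δ0 q=1 clk=0 p=0
t18.Δ1 q=1 clk=1 p=0
t18.Δ2 q=0 clk=1 p=0
t18.Δ3 q=0 clk=1 p=1
t19.Δ0 q=0 clk=1 p=1
t19.Δ1 q=0 clk=0 p=1

1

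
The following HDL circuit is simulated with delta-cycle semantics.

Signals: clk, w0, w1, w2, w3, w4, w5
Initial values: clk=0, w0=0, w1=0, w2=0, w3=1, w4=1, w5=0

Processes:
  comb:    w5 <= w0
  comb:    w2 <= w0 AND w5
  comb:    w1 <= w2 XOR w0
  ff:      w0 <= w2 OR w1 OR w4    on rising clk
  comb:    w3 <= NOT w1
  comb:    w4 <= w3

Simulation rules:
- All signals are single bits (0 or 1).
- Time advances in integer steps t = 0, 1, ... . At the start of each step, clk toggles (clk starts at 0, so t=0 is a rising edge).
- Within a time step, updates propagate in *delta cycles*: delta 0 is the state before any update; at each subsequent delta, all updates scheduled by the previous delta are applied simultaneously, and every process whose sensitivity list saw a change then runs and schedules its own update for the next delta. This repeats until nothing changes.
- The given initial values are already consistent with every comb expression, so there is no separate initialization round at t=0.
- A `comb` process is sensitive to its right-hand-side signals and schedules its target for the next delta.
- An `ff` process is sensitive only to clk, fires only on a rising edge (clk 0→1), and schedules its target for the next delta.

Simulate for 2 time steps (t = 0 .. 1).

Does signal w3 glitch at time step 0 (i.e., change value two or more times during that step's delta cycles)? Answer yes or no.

t0.Δ0 w1=0 w2=0 w5=0 w4=1 w3=1 w0=0 clk=0
t0.Δ1 w1=0 w2=0 w5=0 w4=1 w3=1 w0=0 clk=1
t0.Δ2 w1=0 w2=0 w5=0 w4=1 w3=1 w0=1 clk=1
t0.Δ3 w1=1 w2=0 w5=1 w4=1 w3=1 w0=1 clk=1
t0.Δ4 w1=1 w2=1 w5=1 w4=1 w3=0 w0=1 clk=1
t0.Δ5 w1=0 w2=1 w5=1 w4=0 w3=0 w0=1 clk=1
t0.Δ6 w1=0 w2=1 w5=1 w4=0 w3=1 w0=1 clk=1
t0.Δ7 w1=0 w2=1 w5=1 w4=1 w3=1 w0=1 clk=1
t1.Δ0 w1=0 w2=1 w5=1 w4=1 w3=1 w0=1 clk=1
t1.Δ1 w1=0 w2=1 w5=1 w4=1 w3=1 w0=1 clk=0

yes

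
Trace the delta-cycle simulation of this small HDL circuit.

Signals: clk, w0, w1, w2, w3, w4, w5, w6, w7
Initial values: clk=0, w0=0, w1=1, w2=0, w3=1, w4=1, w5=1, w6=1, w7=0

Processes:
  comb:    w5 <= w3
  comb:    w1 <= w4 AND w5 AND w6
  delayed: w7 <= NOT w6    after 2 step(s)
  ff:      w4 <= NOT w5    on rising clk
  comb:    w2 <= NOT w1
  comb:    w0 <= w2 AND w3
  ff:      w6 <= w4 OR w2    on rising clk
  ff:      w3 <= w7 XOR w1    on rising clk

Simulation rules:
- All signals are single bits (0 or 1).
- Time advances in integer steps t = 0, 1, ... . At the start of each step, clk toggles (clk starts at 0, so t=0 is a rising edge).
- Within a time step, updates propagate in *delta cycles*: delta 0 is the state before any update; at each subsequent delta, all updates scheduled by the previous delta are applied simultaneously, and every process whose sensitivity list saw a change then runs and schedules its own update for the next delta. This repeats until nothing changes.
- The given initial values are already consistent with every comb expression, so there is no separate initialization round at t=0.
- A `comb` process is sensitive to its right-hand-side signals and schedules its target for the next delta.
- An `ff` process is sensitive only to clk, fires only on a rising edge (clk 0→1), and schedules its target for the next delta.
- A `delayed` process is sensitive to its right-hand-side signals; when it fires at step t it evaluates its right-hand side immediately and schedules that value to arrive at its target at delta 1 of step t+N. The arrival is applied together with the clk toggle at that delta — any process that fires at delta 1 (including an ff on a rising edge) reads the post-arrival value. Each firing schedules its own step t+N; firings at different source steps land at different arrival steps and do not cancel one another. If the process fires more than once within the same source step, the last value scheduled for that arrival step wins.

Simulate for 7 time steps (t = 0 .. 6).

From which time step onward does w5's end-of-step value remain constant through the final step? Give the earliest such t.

[bits: w3,w5,clk,w2,w7,w1,w6,w4,w0]
t=0: Δ0=110001110 Δ1=111001110 Δ2=111001100 Δ3=111000100 Δ4=111100100 Δ5=111100101 | 5Δ
t=1: Δ0=111100101 Δ1=110100101 | 1Δ
t=2: Δ0=110100101 Δ1=111100101 Δ2=011100101 Δ3=001100100 | 3Δ
t=3: Δ0=001100100 Δ1=000100100 | 1Δ
t=4: Δ0=000100100 Δ1=001100100 Δ2=001100110 | 2Δ
t=5: Δ0=001100110 Δ1=000100110 | 1Δ
t=6: Δ0=000100110 Δ1=001100110 | 1Δ

2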